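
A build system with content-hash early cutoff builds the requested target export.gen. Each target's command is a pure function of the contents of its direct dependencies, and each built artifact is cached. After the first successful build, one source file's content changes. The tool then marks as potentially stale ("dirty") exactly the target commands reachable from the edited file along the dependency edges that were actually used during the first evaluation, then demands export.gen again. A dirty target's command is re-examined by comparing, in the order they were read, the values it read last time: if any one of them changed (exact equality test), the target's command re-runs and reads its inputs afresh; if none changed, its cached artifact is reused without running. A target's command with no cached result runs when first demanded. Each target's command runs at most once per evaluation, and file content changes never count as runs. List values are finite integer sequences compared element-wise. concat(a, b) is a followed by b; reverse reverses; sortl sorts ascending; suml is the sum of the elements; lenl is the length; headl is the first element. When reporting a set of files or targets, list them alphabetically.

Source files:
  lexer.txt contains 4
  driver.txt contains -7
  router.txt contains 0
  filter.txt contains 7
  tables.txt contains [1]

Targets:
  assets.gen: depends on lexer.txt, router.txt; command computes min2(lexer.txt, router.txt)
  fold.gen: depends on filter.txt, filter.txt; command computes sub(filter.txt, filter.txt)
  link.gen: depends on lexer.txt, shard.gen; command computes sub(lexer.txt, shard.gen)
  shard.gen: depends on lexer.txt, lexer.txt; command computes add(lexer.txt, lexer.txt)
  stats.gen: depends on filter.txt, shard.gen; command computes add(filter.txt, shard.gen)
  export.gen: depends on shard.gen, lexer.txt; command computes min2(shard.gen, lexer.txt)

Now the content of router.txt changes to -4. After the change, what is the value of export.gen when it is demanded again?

First evaluation (everything demanded from the output):
  shard.gen = add(4, 4) = 8
  export.gen = min2(8, 4) = 4

Propagation after the edit:
  router.txt feeds no computation that the output demands — nothing is marked dirty and nothing runs.

Key observation: router.txt is never demanded by the output, so the edit triggers no recomputation at all.

New value of export.gen: 4.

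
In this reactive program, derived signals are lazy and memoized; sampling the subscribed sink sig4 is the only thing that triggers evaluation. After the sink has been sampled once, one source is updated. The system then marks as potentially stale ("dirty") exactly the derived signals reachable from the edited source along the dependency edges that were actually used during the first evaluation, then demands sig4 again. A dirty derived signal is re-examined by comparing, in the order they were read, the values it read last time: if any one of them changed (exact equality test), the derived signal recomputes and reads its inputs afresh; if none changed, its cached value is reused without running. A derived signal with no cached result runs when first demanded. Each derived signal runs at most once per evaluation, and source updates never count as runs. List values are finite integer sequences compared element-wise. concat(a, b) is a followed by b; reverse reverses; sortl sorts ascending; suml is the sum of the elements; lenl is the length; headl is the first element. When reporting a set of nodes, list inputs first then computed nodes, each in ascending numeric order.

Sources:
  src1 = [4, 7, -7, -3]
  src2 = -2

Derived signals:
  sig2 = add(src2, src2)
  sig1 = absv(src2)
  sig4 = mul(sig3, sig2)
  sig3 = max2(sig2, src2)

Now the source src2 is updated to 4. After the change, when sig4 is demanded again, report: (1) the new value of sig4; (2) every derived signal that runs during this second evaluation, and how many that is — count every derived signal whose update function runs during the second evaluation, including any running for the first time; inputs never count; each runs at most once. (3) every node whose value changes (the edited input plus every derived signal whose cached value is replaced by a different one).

First demand of the output computes:
  sig2 = add(-2, -2) = -4
  sig3 = max2(-4, -2) = -2
  sig4 = mul(-2, -4) = 8

After the edit, cleaning proceeds:
  sig2: a read changed (src2 -2->4; src2 -2->4) — executes, giving 8.
  sig3: a read changed (sig2 -4->8; src2 -2->4) — executes, giving 8.
  sig4: a read changed (sig3 -2->8; sig2 -4->8) — executes, giving 64.

Demanding sig4 again yields 64.
3 derived signals run: sig2, sig3, sig4.
The nodes whose values change: src2, sig2, sig3, sig4.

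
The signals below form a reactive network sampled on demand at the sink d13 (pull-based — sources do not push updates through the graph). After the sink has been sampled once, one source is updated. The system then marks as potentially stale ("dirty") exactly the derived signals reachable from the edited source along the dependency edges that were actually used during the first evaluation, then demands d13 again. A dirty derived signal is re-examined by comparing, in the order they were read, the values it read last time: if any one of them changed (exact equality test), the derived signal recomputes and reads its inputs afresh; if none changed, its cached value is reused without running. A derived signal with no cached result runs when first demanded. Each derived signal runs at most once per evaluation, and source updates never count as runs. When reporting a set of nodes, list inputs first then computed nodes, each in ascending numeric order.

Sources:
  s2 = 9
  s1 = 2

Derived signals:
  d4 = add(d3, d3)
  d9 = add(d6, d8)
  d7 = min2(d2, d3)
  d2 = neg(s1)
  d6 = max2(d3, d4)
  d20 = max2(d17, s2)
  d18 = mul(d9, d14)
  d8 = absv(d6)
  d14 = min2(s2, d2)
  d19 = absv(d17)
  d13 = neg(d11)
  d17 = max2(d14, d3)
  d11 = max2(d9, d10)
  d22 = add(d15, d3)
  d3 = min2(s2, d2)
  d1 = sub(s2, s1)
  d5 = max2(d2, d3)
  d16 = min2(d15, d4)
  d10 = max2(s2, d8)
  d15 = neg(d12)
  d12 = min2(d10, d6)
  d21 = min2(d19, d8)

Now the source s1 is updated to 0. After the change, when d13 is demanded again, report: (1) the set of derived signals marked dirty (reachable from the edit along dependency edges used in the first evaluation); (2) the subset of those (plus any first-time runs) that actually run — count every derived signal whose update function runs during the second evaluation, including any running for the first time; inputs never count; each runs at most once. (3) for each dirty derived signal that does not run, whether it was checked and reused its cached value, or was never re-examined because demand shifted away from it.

Initial pass — values computed on the first demand:
  d2 = neg(2) = -2
  d3 = min2(9, -2) = -2
  d4 = add(-2, -2) = -4
  d6 = max2(-2, -4) = -2
  d8 = absv(-2) = 2
  d9 = add(-2, 2) = 0
  d10 = max2(9, 2) = 9
  d11 = max2(0, 9) = 9
  d13 = neg(9) = -9

Second demand — change propagation:
  d2: re-runs because s1 2->0; new result 0.
  d3: re-runs because d2 -2->0; new result 0.
  d4: re-runs because d3 -2->0; d3 -2->0; new result 0.
  d6: re-runs because d3 -2->0; d4 -4->0; new result 0.
  d8: re-runs because d6 -2->0; new result 0.
  d9: re-runs because d6 -2->0; d8 2->0; new result 0 (unchanged).
  d10: re-runs because d8 2->0; new result 9 (unchanged).
  d11: re-examined; everything it read last time is the same (d9 unchanged, d10 unchanged) — cache 9 kept, no run.
  d13: re-examined; everything it read last time is the same (d11 unchanged) — cache -9 kept, no run.

The important point: at d11 every value read last time is unchanged, so the dirty flag clears without a run.

Dirty set: d2, d3, d4, d6, d8, d9, d10, d11, d13.
Run set: d2, d3, d4, d6, d8, d9, d10 (7 run).
Re-examined without running (cache reused): d11, d13.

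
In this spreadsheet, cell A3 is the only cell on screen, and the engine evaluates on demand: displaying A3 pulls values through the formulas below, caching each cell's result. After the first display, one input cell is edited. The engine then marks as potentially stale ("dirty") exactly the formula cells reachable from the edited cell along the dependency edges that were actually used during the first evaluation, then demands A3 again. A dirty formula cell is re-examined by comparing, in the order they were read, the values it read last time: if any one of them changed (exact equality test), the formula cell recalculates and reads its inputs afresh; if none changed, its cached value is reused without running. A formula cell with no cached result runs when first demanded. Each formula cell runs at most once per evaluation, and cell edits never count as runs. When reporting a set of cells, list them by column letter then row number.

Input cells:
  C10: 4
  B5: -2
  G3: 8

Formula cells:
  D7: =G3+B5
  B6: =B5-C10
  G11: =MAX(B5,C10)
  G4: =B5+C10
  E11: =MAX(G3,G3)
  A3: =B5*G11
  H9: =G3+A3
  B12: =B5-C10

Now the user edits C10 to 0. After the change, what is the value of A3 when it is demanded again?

A3 now evaluates to 0.

Initial pass — values computed on the first demand:
  G11 = MAX(-2, 4) = 4
  A3 = -2 * 4 = -8

Second demand — change propagation:
  G11: re-runs because C10 4->0; new result 0.
  A3: re-runs because G11 4->0; new result 0.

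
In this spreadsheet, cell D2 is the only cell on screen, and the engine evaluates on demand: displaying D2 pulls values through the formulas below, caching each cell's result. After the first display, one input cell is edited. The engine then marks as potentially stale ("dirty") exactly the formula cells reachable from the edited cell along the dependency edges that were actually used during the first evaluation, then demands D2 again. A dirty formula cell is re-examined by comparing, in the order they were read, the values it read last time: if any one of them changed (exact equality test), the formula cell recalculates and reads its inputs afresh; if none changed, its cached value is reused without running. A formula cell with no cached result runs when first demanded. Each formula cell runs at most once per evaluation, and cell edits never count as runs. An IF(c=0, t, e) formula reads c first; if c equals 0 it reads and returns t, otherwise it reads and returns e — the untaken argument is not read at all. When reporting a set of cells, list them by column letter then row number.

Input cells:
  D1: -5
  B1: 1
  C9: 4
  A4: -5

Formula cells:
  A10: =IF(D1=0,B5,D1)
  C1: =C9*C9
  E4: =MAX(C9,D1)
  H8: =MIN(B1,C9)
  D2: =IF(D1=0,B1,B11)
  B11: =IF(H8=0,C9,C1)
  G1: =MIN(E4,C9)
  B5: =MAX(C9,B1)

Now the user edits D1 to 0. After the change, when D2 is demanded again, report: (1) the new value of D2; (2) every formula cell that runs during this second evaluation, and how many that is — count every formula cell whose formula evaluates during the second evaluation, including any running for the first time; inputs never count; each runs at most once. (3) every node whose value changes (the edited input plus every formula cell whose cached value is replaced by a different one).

Initial pass — values computed on the first demand:
  C1 = 4 * 4 = 16
  H8 = MIN(1, 4) = 1
  B11 = IF(H8=0: H8=1 -> else branch C1) = 16
  D2 = IF(D1=0: D1=-5 -> else branch B11) = 16

Second demand — change propagation:
  D2: re-runs because D1 -5->0; new result 1.

D2 now evaluates to 1.
Run set: D2 (1 run).
Changed values: D1, D2.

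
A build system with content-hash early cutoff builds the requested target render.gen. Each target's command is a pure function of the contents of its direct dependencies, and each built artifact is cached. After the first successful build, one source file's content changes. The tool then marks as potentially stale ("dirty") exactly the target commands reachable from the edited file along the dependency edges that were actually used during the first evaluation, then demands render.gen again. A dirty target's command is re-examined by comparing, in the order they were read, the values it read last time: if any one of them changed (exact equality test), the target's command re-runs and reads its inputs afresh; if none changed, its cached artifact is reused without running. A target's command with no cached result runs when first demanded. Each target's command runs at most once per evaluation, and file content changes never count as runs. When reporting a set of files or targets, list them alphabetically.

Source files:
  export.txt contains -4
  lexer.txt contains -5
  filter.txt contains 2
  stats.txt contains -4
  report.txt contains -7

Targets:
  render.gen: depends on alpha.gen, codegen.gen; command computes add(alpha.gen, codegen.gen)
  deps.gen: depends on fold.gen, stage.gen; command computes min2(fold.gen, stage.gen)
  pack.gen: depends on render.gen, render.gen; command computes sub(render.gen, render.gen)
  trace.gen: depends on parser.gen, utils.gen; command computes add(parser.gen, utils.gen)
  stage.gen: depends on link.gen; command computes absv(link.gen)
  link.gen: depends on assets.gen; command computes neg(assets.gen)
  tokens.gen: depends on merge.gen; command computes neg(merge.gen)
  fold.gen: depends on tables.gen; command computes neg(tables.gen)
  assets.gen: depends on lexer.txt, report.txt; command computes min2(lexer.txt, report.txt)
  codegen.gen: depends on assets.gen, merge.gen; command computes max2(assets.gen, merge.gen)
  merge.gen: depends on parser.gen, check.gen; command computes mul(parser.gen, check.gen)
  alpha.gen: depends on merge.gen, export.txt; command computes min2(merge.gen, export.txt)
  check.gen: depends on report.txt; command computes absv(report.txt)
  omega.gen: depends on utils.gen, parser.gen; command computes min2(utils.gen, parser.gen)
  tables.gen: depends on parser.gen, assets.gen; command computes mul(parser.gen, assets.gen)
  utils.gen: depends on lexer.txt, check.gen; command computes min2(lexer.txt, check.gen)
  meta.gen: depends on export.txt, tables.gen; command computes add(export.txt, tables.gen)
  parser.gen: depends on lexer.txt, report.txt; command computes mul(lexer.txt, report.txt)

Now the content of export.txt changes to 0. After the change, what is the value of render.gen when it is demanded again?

First evaluation (everything demanded from the output):
  assets.gen = min2(-5, -7) = -7
  check.gen = absv(-7) = 7
  parser.gen = mul(-5, -7) = 35
  merge.gen = mul(35, 7) = 245
  alpha.gen = min2(245, -4) = -4
  codegen.gen = max2(-7, 245) = 245
  render.gen = add(-4, 245) = 241

Propagation after the edit:
  alpha.gen: runs — export.txt -4->0; result 0.
  render.gen: runs — alpha.gen -4->0; result 245.

New value of render.gen: 245.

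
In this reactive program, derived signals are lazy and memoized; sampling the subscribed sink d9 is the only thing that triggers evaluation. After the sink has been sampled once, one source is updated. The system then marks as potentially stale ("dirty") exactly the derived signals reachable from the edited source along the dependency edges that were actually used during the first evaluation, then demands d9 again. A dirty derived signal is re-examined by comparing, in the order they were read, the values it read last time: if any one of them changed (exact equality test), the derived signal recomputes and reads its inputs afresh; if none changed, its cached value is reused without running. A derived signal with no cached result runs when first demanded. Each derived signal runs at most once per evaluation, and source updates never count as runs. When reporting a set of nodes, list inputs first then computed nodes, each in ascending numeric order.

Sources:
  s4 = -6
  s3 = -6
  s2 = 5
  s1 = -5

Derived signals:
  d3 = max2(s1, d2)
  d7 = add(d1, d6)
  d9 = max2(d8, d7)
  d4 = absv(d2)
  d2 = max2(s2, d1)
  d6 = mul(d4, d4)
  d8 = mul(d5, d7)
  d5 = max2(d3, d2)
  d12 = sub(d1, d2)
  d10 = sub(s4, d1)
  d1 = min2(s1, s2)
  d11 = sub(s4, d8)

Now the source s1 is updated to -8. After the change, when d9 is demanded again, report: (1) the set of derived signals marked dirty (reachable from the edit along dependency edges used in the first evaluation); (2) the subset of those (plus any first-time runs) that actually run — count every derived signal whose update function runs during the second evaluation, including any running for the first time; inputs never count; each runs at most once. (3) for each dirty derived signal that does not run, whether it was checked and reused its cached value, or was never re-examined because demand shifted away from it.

The edit dirties: d1, d2, d3, d4, d5, d6, d7, d8, d9.
6 derived signals run: d1, d2, d3, d7, d8, d9.
Cache hits after checking: d4, d5, d6.
Note where the cutoff bites: d4 is checked, finds nothing changed, and keeps its cache.

First demand of the output computes:
  d1 = min2(-5, 5) = -5
  d2 = max2(5, -5) = 5
  d3 = max2(-5, 5) = 5
  d4 = absv(5) = 5
  d5 = max2(5, 5) = 5
  d6 = mul(5, 5) = 25
  d7 = add(-5, 25) = 20
  d8 = mul(5, 20) = 100
  d9 = max2(100, 20) = 100

After the edit, cleaning proceeds:
  d1: a read changed (s1 -5->-8) — executes, giving -8.
  d2: a read changed (d1 -5->-8) — executes, giving 5 — identical to its old value.
  d3: a read changed (s1 -5->-8) — executes, giving 5 — identical to its old value.
  d4: dirty, but its reads are unchanged (d2 unchanged); cached 5 stands.
  d5: dirty, but its reads are unchanged (d3 unchanged, d2 unchanged); cached 5 stands.
  d6: dirty, but its reads are unchanged (d4 unchanged, d4 unchanged); cached 25 stands.
  d7: a read changed (d1 -5->-8) — executes, giving 17.
  d8: a read changed (d7 20->17) — executes, giving 85.
  d9: a read changed (d8 100->85; d7 20->17) — executes, giving 85.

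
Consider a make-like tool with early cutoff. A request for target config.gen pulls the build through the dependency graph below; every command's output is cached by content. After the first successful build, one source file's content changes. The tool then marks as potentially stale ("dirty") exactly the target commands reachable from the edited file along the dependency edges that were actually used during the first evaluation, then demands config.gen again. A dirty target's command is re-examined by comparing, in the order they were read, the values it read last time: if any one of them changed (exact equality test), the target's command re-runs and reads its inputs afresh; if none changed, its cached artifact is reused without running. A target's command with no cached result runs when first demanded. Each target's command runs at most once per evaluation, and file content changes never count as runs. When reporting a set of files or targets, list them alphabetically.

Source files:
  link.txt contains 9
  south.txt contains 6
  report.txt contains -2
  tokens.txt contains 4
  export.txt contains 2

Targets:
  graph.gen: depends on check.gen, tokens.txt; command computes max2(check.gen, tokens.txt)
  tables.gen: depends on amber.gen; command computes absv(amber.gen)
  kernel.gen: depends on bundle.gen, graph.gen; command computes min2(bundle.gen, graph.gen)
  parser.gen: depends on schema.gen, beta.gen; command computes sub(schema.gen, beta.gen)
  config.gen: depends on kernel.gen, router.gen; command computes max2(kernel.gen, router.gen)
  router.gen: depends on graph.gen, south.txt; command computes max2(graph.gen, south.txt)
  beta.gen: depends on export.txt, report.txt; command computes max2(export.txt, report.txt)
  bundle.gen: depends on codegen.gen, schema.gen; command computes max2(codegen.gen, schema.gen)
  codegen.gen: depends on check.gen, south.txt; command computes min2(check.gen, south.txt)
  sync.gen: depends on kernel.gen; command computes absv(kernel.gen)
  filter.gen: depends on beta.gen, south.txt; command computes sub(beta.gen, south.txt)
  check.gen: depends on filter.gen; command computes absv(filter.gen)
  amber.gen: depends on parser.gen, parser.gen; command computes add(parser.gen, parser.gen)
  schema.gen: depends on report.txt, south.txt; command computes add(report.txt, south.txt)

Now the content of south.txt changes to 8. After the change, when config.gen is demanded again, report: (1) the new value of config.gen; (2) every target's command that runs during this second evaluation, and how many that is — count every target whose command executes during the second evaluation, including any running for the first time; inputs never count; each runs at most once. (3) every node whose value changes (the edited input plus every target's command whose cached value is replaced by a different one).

Demanding config.gen again yields 8.
9 target commands run: bundle.gen, check.gen, codegen.gen, config.gen, filter.gen, graph.gen, kernel.gen, router.gen, schema.gen.
The nodes whose values change: bundle.gen, check.gen, codegen.gen, config.gen, filter.gen, graph.gen, kernel.gen, router.gen, schema.gen, south.txt.

First demand of the output computes:
  beta.gen = max2(2, -2) = 2
  filter.gen = sub(2, 6) = -4
  check.gen = absv(-4) = 4
  codegen.gen = min2(4, 6) = 4
  graph.gen = max2(4, 4) = 4
  router.gen = max2(4, 6) = 6
  schema.gen = add(-2, 6) = 4
  bundle.gen = max2(4, 4) = 4
  kernel.gen = min2(4, 4) = 4
  config.gen = max2(4, 6) = 6

After the edit, cleaning proceeds:
  filter.gen: a read changed (south.txt 6->8) — executes, giving -6.
  check.gen: a read changed (filter.gen -4->-6) — executes, giving 6.
  codegen.gen: a read changed (check.gen 4->6; south.txt 6->8) — executes, giving 6.
  graph.gen: a read changed (check.gen 4->6) — executes, giving 6.
  router.gen: a read changed (graph.gen 4->6; south.txt 6->8) — executes, giving 8.
  schema.gen: a read changed (south.txt 6->8) — executes, giving 6.
  bundle.gen: a read changed (codegen.gen 4->6; schema.gen 4->6) — executes, giving 6.
  kernel.gen: a read changed (bundle.gen 4->6; graph.gen 4->6) — executes, giving 6.
  config.gen: a read changed (kernel.gen 4->6; router.gen 6->8) — executes, giving 8.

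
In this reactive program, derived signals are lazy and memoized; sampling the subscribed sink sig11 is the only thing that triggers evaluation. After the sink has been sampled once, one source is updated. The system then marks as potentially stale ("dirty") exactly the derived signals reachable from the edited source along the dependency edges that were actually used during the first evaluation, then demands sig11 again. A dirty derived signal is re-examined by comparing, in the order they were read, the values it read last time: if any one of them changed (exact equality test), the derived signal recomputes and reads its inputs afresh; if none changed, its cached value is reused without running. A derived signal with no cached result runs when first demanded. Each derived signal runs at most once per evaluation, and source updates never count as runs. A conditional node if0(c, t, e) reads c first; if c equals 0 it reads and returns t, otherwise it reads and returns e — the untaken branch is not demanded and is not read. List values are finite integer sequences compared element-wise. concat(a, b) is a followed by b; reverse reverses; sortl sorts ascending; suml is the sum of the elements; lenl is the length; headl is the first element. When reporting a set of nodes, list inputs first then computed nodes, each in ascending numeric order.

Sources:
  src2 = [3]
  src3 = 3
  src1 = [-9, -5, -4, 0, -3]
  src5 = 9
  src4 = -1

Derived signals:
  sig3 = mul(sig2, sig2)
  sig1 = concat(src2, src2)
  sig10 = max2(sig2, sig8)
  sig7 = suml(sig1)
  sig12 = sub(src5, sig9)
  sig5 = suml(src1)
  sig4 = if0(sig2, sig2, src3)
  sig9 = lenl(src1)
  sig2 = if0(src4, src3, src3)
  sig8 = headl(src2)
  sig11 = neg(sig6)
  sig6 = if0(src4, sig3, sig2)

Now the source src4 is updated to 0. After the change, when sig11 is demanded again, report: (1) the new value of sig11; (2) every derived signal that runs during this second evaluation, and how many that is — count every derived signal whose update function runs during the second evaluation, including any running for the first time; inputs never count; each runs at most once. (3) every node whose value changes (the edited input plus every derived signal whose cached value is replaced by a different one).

First demand of the output computes:
  sig2 = if0(src4=-1 -> else branch src3) = 3
  sig6 = if0(src4=-1 -> else branch sig2) = 3
  sig11 = neg(3) = -3

After the edit, cleaning proceeds:
  sig2: a read changed (src4 -1->0) — executes, giving 3 — identical to its old value.
  sig3: had never run; runs now, result 9.
  sig6: a read changed (src4 -1->0) — executes, giving 9.
  sig11: a read changed (sig6 3->9) — executes, giving -9.

Note the branch switch — sig3 had no cache and runs now for the first time.

Demanding sig11 again yields -9.
4 derived signals run: sig2, sig3, sig6, sig11.
The nodes whose values change: src4, sig6, sig11.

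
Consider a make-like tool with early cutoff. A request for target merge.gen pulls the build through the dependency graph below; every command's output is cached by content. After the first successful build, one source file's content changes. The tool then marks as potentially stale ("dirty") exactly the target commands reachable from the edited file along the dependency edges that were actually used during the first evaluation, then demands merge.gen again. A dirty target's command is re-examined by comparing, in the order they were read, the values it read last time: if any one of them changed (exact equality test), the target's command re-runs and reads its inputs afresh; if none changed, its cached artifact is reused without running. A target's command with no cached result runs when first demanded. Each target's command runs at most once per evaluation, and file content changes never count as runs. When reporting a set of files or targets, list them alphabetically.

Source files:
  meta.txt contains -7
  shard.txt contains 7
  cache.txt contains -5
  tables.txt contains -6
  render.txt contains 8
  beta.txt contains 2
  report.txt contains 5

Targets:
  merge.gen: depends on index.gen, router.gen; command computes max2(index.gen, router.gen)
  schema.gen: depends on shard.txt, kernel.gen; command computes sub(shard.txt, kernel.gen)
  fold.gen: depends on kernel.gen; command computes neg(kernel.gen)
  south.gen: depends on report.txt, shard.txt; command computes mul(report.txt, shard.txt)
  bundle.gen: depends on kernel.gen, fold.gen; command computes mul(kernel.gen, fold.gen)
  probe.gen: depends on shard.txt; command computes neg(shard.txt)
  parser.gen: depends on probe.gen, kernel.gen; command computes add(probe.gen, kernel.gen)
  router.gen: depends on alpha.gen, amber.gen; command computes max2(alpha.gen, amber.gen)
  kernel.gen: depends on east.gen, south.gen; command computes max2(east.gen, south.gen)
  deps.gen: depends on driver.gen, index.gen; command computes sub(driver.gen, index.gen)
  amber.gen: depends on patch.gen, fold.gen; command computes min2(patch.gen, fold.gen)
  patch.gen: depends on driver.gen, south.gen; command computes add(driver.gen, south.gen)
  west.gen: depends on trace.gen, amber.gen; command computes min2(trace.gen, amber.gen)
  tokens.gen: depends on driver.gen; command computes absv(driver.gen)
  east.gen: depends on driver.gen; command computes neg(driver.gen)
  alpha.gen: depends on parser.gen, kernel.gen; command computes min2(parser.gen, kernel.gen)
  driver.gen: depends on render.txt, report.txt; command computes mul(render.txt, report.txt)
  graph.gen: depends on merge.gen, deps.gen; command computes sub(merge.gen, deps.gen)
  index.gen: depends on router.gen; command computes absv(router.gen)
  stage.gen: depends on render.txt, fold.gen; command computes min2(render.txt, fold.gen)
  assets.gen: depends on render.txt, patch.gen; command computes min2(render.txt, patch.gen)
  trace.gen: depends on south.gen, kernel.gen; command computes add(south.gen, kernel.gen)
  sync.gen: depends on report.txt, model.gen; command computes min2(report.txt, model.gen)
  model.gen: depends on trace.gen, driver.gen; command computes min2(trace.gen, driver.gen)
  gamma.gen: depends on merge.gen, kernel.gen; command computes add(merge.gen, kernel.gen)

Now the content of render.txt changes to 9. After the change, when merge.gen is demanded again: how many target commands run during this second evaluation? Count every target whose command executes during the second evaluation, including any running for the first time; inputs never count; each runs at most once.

5 target commands run: amber.gen, driver.gen, east.gen, kernel.gen, patch.gen.
Note where the cutoff bites: fold.gen is checked, finds nothing changed, and keeps its cache.

First demand of the output computes:
  driver.gen = mul(8, 5) = 40
  east.gen = neg(40) = -40
  probe.gen = neg(7) = -7
  south.gen = mul(5, 7) = 35
  kernel.gen = max2(-40, 35) = 35
  fold.gen = neg(35) = -35
  parser.gen = add(-7, 35) = 28
  alpha.gen = min2(28, 35) = 28
  patch.gen = add(40, 35) = 75
  amber.gen = min2(75, -35) = -35
  router.gen = max2(28, -35) = 28
  index.gen = absv(28) = 28
  merge.gen = max2(28, 28) = 28

After the edit, cleaning proceeds:
  driver.gen: a read changed (render.txt 8->9) — executes, giving 45.
  east.gen: a read changed (driver.gen 40->45) — executes, giving -45.
  kernel.gen: a read changed (east.gen -40->-45) — executes, giving 35 — identical to its old value.
  fold.gen: dirty, but its reads are unchanged (kernel.gen unchanged); cached -35 stands.
  parser.gen: dirty, but its reads are unchanged (probe.gen unchanged, kernel.gen unchanged); cached 28 stands.
  alpha.gen: dirty, but its reads are unchanged (parser.gen unchanged, kernel.gen unchanged); cached 28 stands.
  patch.gen: a read changed (driver.gen 40->45) — executes, giving 80.
  amber.gen: a read changed (patch.gen 75->80) — executes, giving -35 — identical to its old value.
  router.gen: dirty, but its reads are unchanged (alpha.gen unchanged, amber.gen unchanged); cached 28 stands.
  index.gen: dirty, but its reads are unchanged (router.gen unchanged); cached 28 stands.
  merge.gen: dirty, but its reads are unchanged (index.gen unchanged, router.gen unchanged); cached 28 stands.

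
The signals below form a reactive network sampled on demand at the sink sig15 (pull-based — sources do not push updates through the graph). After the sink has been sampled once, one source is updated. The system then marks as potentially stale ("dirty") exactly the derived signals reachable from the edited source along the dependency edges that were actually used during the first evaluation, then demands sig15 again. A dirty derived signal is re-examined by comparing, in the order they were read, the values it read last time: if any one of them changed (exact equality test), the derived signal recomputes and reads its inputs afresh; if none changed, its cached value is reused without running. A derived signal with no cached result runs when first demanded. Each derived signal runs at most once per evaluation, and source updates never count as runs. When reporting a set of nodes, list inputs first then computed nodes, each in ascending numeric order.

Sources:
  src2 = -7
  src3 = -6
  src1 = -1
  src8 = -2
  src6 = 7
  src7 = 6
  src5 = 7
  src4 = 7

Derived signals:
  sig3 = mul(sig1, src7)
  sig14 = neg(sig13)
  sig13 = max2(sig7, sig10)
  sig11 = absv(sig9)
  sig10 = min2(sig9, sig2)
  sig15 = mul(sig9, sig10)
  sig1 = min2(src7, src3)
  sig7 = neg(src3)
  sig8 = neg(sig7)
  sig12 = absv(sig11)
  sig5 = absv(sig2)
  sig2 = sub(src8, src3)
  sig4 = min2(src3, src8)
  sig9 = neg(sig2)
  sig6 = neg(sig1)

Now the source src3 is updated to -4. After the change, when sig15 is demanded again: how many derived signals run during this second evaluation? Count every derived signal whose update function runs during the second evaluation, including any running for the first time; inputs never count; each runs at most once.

Initial pass — values computed on the first demand:
  sig2 = sub(-2, -6) = 4
  sig9 = neg(4) = -4
  sig10 = min2(-4, 4) = -4
  sig15 = mul(-4, -4) = 16

Second demand — change propagation:
  sig2: re-runs because src3 -6->-4; new result 2.
  sig9: re-runs because sig2 4->2; new result -2.
  sig10: re-runs because sig9 -4->-2; sig2 4->2; new result -2.
  sig15: re-runs because sig9 -4->-2; sig10 -4->-2; new result 4.

Run set: sig2, sig9, sig10, sig15 (4 run).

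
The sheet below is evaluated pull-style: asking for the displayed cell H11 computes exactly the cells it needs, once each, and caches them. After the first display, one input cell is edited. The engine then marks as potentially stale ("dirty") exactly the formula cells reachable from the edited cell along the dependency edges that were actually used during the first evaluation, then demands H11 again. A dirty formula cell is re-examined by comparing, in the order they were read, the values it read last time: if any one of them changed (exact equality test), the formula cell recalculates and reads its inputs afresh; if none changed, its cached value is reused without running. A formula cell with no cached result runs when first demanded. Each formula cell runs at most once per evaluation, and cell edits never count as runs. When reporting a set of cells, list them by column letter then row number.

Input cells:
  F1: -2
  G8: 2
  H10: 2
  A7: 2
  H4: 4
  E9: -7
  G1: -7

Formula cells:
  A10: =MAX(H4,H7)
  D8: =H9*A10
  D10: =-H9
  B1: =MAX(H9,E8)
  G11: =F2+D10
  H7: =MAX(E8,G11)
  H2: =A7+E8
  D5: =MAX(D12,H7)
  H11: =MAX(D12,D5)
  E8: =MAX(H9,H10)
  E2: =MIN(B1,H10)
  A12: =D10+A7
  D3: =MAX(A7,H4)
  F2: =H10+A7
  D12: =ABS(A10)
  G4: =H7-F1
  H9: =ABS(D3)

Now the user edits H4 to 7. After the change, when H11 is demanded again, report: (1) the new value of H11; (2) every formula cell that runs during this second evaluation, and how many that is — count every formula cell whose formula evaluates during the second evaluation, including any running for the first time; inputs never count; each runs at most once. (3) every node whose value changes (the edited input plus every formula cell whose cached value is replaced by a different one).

First demand of the output computes:
  D3 = MAX(2, 4) = 4
  F2 = 2 + 2 = 4
  H9 = ABS(4) = 4
  D10 = -(4) = -4
  E8 = MAX(4, 2) = 4
  G11 = 4 + -4 = 0
  H7 = MAX(4, 0) = 4
  A10 = MAX(4, 4) = 4
  D12 = ABS(4) = 4
  D5 = MAX(4, 4) = 4
  H11 = MAX(4, 4) = 4

After the edit, cleaning proceeds:
  D3: a read changed (H4 4->7) — executes, giving 7.
  H9: a read changed (D3 4->7) — executes, giving 7.
  D10: a read changed (H9 4->7) — executes, giving -7.
  E8: a read changed (H9 4->7) — executes, giving 7.
  G11: a read changed (D10 -4->-7) — executes, giving -3.
  H7: a read changed (E8 4->7; G11 0->-3) — executes, giving 7.
  A10: a read changed (H4 4->7; H7 4->7) — executes, giving 7.
  D12: a read changed (A10 4->7) — executes, giving 7.
  D5: a read changed (D12 4->7; H7 4->7) — executes, giving 7.
  H11: a read changed (D12 4->7; D5 4->7) — executes, giving 7.

Demanding H11 again yields 7.
10 formula cells run: A10, D3, D5, D10, D12, E8, G11, H7, H9, H11.
The nodes whose values change: A10, D3, D5, D10, D12, E8, G11, H4, H7, H9, H11.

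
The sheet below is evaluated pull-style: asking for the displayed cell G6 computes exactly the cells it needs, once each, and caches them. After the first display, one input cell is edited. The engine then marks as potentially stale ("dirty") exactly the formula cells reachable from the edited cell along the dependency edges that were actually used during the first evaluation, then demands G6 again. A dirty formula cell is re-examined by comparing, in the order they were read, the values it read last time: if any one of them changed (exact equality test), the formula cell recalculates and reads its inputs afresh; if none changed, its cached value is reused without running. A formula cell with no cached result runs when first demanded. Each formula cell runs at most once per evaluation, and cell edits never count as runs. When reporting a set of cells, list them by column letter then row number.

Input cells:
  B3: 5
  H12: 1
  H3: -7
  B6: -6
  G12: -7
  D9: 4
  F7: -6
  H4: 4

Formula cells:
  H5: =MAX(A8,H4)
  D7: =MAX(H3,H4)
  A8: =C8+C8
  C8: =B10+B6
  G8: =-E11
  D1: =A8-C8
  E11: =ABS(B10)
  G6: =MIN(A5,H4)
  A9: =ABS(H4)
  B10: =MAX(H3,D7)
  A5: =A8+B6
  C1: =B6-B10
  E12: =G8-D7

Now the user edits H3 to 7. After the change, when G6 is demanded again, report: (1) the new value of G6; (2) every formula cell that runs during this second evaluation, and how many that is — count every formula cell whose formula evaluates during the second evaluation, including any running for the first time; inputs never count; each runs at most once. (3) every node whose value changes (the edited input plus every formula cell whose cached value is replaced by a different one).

First demand of the output computes:
  D7 = MAX(-7, 4) = 4
  B10 = MAX(-7, 4) = 4
  C8 = 4 + -6 = -2
  A8 = -2 + -2 = -4
  A5 = -4 + -6 = -10
  G6 = MIN(-10, 4) = -10

After the edit, cleaning proceeds:
  D7: a read changed (H3 -7->7) — executes, giving 7.
  B10: a read changed (H3 -7->7; D7 4->7) — executes, giving 7.
  C8: a read changed (B10 4->7) — executes, giving 1.
  A8: a read changed (C8 -2->1; C8 -2->1) — executes, giving 2.
  A5: a read changed (A8 -4->2) — executes, giving -4.
  G6: a read changed (A5 -10->-4) — executes, giving -4.

Demanding G6 again yields -4.
6 formula cells run: A5, A8, B10, C8, D7, G6.
The nodes whose values change: A5, A8, B10, C8, D7, G6, H3.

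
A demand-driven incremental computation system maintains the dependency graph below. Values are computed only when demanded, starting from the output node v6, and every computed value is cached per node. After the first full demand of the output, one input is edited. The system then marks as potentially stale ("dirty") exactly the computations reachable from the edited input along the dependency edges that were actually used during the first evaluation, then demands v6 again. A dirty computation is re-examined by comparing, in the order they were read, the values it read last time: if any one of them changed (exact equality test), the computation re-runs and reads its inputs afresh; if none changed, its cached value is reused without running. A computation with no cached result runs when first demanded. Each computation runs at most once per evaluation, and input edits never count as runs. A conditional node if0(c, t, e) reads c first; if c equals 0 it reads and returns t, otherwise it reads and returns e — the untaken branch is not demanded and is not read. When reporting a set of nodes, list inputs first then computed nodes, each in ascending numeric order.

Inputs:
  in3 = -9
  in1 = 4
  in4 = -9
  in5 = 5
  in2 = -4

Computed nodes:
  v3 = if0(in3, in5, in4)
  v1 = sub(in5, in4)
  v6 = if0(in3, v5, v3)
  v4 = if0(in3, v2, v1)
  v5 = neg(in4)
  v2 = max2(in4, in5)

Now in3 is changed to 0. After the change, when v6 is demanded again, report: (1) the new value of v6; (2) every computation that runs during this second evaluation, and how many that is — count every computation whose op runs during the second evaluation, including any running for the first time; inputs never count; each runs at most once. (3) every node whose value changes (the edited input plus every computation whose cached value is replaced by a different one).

New value of v6: 9.
Computations that run: v5, v6 — 2 in total.
Values that change: in3, v6.
Key observation: a condition flipped, so demand moved to the other branch — v3 is never re-examined.

First evaluation (everything demanded from the output):
  v3 = if0(in3=-9 -> else branch in4) = -9
  v6 = if0(in3=-9 -> else branch v3) = -9

Propagation after the edit:
  v3: marked dirty but never re-examined — demand shifted away from it.
  v5: demanded for the first time — runs, produces 9.
  v6: runs — in3 -9->0; result 9.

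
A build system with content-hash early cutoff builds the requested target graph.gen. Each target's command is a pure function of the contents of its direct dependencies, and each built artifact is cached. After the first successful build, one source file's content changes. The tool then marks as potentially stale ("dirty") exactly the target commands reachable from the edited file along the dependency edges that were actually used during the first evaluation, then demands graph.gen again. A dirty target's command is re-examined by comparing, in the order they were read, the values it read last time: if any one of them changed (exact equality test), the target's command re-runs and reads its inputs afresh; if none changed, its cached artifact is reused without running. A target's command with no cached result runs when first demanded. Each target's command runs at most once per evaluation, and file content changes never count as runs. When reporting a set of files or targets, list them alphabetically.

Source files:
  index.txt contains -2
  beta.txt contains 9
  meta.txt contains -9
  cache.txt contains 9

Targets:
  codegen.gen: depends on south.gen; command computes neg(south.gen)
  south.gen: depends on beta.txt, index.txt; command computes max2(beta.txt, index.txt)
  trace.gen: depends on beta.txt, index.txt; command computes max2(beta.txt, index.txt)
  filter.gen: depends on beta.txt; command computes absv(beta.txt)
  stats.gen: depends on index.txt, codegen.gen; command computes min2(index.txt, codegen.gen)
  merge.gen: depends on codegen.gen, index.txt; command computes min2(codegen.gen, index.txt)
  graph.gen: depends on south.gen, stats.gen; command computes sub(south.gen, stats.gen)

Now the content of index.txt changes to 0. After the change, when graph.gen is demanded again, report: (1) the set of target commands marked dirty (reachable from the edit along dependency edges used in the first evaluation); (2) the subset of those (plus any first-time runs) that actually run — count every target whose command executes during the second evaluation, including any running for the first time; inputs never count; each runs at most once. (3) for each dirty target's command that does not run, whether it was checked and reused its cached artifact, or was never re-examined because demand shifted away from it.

Marked dirty: codegen.gen, graph.gen, south.gen, stats.gen.
Target commands that run: south.gen, stats.gen — 2 in total.
Checked but reused from cache: codegen.gen, graph.gen.
Key observation: the cutoff stops propagation at codegen.gen — its inputs' values are unchanged, so it reuses its cache.

First evaluation (everything demanded from the output):
  south.gen = max2(9, -2) = 9
  codegen.gen = neg(9) = -9
  stats.gen = min2(-2, -9) = -9
  graph.gen = sub(9, -9) = 18

Propagation after the edit:
  south.gen: runs — index.txt -2->0; result 9 (same value as before).
  codegen.gen: checked — values it read are unchanged (south.gen unchanged); reused cached -9 without running.
  stats.gen: runs — index.txt -2->0; result -9 (same value as before).
  graph.gen: checked — values it read are unchanged (south.gen unchanged, stats.gen unchanged); reused cached 18 without running.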